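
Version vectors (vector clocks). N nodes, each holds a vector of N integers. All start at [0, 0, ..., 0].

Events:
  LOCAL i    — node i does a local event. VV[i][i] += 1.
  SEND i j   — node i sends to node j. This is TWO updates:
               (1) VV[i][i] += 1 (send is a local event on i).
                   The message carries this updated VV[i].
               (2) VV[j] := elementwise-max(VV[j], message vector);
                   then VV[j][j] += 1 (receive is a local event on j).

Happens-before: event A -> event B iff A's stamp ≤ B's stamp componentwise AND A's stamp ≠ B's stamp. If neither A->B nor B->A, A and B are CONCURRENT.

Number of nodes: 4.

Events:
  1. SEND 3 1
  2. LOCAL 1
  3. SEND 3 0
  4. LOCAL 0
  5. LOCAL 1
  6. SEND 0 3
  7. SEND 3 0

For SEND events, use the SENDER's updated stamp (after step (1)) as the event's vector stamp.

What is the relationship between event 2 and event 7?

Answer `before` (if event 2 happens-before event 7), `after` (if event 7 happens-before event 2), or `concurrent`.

Initial: VV[0]=[0, 0, 0, 0]
Initial: VV[1]=[0, 0, 0, 0]
Initial: VV[2]=[0, 0, 0, 0]
Initial: VV[3]=[0, 0, 0, 0]
Event 1: SEND 3->1: VV[3][3]++ -> VV[3]=[0, 0, 0, 1], msg_vec=[0, 0, 0, 1]; VV[1]=max(VV[1],msg_vec) then VV[1][1]++ -> VV[1]=[0, 1, 0, 1]
Event 2: LOCAL 1: VV[1][1]++ -> VV[1]=[0, 2, 0, 1]
Event 3: SEND 3->0: VV[3][3]++ -> VV[3]=[0, 0, 0, 2], msg_vec=[0, 0, 0, 2]; VV[0]=max(VV[0],msg_vec) then VV[0][0]++ -> VV[0]=[1, 0, 0, 2]
Event 4: LOCAL 0: VV[0][0]++ -> VV[0]=[2, 0, 0, 2]
Event 5: LOCAL 1: VV[1][1]++ -> VV[1]=[0, 3, 0, 1]
Event 6: SEND 0->3: VV[0][0]++ -> VV[0]=[3, 0, 0, 2], msg_vec=[3, 0, 0, 2]; VV[3]=max(VV[3],msg_vec) then VV[3][3]++ -> VV[3]=[3, 0, 0, 3]
Event 7: SEND 3->0: VV[3][3]++ -> VV[3]=[3, 0, 0, 4], msg_vec=[3, 0, 0, 4]; VV[0]=max(VV[0],msg_vec) then VV[0][0]++ -> VV[0]=[4, 0, 0, 4]
Event 2 stamp: [0, 2, 0, 1]
Event 7 stamp: [3, 0, 0, 4]
[0, 2, 0, 1] <= [3, 0, 0, 4]? False
[3, 0, 0, 4] <= [0, 2, 0, 1]? False
Relation: concurrent

Answer: concurrent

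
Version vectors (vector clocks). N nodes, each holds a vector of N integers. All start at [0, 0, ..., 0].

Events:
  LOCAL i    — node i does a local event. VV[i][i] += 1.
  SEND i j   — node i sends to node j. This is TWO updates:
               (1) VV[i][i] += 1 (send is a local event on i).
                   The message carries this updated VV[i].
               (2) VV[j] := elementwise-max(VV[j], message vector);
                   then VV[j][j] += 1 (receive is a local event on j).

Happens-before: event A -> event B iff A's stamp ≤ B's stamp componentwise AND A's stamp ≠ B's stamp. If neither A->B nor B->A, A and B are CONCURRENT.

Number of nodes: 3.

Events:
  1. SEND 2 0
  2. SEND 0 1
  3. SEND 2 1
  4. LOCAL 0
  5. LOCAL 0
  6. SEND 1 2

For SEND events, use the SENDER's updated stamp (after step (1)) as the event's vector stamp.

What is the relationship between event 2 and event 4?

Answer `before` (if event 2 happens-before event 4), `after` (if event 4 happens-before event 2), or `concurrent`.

Initial: VV[0]=[0, 0, 0]
Initial: VV[1]=[0, 0, 0]
Initial: VV[2]=[0, 0, 0]
Event 1: SEND 2->0: VV[2][2]++ -> VV[2]=[0, 0, 1], msg_vec=[0, 0, 1]; VV[0]=max(VV[0],msg_vec) then VV[0][0]++ -> VV[0]=[1, 0, 1]
Event 2: SEND 0->1: VV[0][0]++ -> VV[0]=[2, 0, 1], msg_vec=[2, 0, 1]; VV[1]=max(VV[1],msg_vec) then VV[1][1]++ -> VV[1]=[2, 1, 1]
Event 3: SEND 2->1: VV[2][2]++ -> VV[2]=[0, 0, 2], msg_vec=[0, 0, 2]; VV[1]=max(VV[1],msg_vec) then VV[1][1]++ -> VV[1]=[2, 2, 2]
Event 4: LOCAL 0: VV[0][0]++ -> VV[0]=[3, 0, 1]
Event 5: LOCAL 0: VV[0][0]++ -> VV[0]=[4, 0, 1]
Event 6: SEND 1->2: VV[1][1]++ -> VV[1]=[2, 3, 2], msg_vec=[2, 3, 2]; VV[2]=max(VV[2],msg_vec) then VV[2][2]++ -> VV[2]=[2, 3, 3]
Event 2 stamp: [2, 0, 1]
Event 4 stamp: [3, 0, 1]
[2, 0, 1] <= [3, 0, 1]? True
[3, 0, 1] <= [2, 0, 1]? False
Relation: before

Answer: before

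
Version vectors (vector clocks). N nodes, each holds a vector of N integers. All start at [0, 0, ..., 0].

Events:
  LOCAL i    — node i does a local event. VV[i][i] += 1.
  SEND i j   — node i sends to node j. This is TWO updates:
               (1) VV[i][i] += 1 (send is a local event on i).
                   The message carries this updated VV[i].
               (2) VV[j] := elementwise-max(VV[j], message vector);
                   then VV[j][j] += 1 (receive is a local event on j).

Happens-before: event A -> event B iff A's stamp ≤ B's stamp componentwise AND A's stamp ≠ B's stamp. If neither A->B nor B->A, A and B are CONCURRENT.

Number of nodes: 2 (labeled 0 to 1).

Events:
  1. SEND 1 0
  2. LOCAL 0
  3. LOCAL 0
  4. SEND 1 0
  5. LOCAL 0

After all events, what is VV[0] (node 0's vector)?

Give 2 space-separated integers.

Initial: VV[0]=[0, 0]
Initial: VV[1]=[0, 0]
Event 1: SEND 1->0: VV[1][1]++ -> VV[1]=[0, 1], msg_vec=[0, 1]; VV[0]=max(VV[0],msg_vec) then VV[0][0]++ -> VV[0]=[1, 1]
Event 2: LOCAL 0: VV[0][0]++ -> VV[0]=[2, 1]
Event 3: LOCAL 0: VV[0][0]++ -> VV[0]=[3, 1]
Event 4: SEND 1->0: VV[1][1]++ -> VV[1]=[0, 2], msg_vec=[0, 2]; VV[0]=max(VV[0],msg_vec) then VV[0][0]++ -> VV[0]=[4, 2]
Event 5: LOCAL 0: VV[0][0]++ -> VV[0]=[5, 2]
Final vectors: VV[0]=[5, 2]; VV[1]=[0, 2]

Answer: 5 2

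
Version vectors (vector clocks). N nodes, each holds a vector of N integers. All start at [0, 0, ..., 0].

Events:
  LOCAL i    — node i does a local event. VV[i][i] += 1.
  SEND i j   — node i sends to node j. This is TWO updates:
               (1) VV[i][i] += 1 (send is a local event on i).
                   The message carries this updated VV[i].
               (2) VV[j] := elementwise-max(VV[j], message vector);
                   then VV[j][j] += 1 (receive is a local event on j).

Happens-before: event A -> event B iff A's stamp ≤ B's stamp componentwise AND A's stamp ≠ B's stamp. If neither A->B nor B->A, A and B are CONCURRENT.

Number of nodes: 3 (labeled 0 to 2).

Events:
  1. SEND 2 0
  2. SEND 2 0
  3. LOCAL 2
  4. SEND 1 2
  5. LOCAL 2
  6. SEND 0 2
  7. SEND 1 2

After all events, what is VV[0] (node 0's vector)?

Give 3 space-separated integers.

Initial: VV[0]=[0, 0, 0]
Initial: VV[1]=[0, 0, 0]
Initial: VV[2]=[0, 0, 0]
Event 1: SEND 2->0: VV[2][2]++ -> VV[2]=[0, 0, 1], msg_vec=[0, 0, 1]; VV[0]=max(VV[0],msg_vec) then VV[0][0]++ -> VV[0]=[1, 0, 1]
Event 2: SEND 2->0: VV[2][2]++ -> VV[2]=[0, 0, 2], msg_vec=[0, 0, 2]; VV[0]=max(VV[0],msg_vec) then VV[0][0]++ -> VV[0]=[2, 0, 2]
Event 3: LOCAL 2: VV[2][2]++ -> VV[2]=[0, 0, 3]
Event 4: SEND 1->2: VV[1][1]++ -> VV[1]=[0, 1, 0], msg_vec=[0, 1, 0]; VV[2]=max(VV[2],msg_vec) then VV[2][2]++ -> VV[2]=[0, 1, 4]
Event 5: LOCAL 2: VV[2][2]++ -> VV[2]=[0, 1, 5]
Event 6: SEND 0->2: VV[0][0]++ -> VV[0]=[3, 0, 2], msg_vec=[3, 0, 2]; VV[2]=max(VV[2],msg_vec) then VV[2][2]++ -> VV[2]=[3, 1, 6]
Event 7: SEND 1->2: VV[1][1]++ -> VV[1]=[0, 2, 0], msg_vec=[0, 2, 0]; VV[2]=max(VV[2],msg_vec) then VV[2][2]++ -> VV[2]=[3, 2, 7]
Final vectors: VV[0]=[3, 0, 2]; VV[1]=[0, 2, 0]; VV[2]=[3, 2, 7]

Answer: 3 0 2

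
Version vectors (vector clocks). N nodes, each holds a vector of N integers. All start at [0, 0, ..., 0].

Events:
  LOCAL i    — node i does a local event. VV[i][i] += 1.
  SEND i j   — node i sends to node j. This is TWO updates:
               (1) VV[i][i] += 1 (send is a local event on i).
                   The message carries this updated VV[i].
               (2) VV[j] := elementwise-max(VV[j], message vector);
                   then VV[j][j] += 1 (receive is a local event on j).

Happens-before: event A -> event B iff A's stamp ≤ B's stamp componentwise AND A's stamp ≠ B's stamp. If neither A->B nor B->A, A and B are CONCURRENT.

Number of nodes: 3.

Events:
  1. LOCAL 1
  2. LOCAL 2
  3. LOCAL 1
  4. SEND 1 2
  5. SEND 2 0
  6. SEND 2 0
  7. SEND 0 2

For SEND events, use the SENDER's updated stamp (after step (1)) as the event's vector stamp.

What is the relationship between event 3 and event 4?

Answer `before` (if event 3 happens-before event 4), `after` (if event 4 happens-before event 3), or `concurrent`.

Answer: before

Derivation:
Initial: VV[0]=[0, 0, 0]
Initial: VV[1]=[0, 0, 0]
Initial: VV[2]=[0, 0, 0]
Event 1: LOCAL 1: VV[1][1]++ -> VV[1]=[0, 1, 0]
Event 2: LOCAL 2: VV[2][2]++ -> VV[2]=[0, 0, 1]
Event 3: LOCAL 1: VV[1][1]++ -> VV[1]=[0, 2, 0]
Event 4: SEND 1->2: VV[1][1]++ -> VV[1]=[0, 3, 0], msg_vec=[0, 3, 0]; VV[2]=max(VV[2],msg_vec) then VV[2][2]++ -> VV[2]=[0, 3, 2]
Event 5: SEND 2->0: VV[2][2]++ -> VV[2]=[0, 3, 3], msg_vec=[0, 3, 3]; VV[0]=max(VV[0],msg_vec) then VV[0][0]++ -> VV[0]=[1, 3, 3]
Event 6: SEND 2->0: VV[2][2]++ -> VV[2]=[0, 3, 4], msg_vec=[0, 3, 4]; VV[0]=max(VV[0],msg_vec) then VV[0][0]++ -> VV[0]=[2, 3, 4]
Event 7: SEND 0->2: VV[0][0]++ -> VV[0]=[3, 3, 4], msg_vec=[3, 3, 4]; VV[2]=max(VV[2],msg_vec) then VV[2][2]++ -> VV[2]=[3, 3, 5]
Event 3 stamp: [0, 2, 0]
Event 4 stamp: [0, 3, 0]
[0, 2, 0] <= [0, 3, 0]? True
[0, 3, 0] <= [0, 2, 0]? False
Relation: before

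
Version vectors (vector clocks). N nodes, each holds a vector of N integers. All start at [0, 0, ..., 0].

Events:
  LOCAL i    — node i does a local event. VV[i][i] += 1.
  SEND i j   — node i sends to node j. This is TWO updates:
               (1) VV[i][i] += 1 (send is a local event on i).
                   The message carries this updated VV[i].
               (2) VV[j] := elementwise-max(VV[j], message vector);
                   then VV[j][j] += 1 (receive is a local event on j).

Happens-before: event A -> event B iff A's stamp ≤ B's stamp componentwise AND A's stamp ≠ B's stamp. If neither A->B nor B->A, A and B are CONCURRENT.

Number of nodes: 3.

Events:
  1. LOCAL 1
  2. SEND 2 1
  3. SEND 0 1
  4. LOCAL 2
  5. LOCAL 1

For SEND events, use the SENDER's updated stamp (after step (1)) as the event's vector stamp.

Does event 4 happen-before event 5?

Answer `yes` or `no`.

Answer: no

Derivation:
Initial: VV[0]=[0, 0, 0]
Initial: VV[1]=[0, 0, 0]
Initial: VV[2]=[0, 0, 0]
Event 1: LOCAL 1: VV[1][1]++ -> VV[1]=[0, 1, 0]
Event 2: SEND 2->1: VV[2][2]++ -> VV[2]=[0, 0, 1], msg_vec=[0, 0, 1]; VV[1]=max(VV[1],msg_vec) then VV[1][1]++ -> VV[1]=[0, 2, 1]
Event 3: SEND 0->1: VV[0][0]++ -> VV[0]=[1, 0, 0], msg_vec=[1, 0, 0]; VV[1]=max(VV[1],msg_vec) then VV[1][1]++ -> VV[1]=[1, 3, 1]
Event 4: LOCAL 2: VV[2][2]++ -> VV[2]=[0, 0, 2]
Event 5: LOCAL 1: VV[1][1]++ -> VV[1]=[1, 4, 1]
Event 4 stamp: [0, 0, 2]
Event 5 stamp: [1, 4, 1]
[0, 0, 2] <= [1, 4, 1]? False. Equal? False. Happens-before: False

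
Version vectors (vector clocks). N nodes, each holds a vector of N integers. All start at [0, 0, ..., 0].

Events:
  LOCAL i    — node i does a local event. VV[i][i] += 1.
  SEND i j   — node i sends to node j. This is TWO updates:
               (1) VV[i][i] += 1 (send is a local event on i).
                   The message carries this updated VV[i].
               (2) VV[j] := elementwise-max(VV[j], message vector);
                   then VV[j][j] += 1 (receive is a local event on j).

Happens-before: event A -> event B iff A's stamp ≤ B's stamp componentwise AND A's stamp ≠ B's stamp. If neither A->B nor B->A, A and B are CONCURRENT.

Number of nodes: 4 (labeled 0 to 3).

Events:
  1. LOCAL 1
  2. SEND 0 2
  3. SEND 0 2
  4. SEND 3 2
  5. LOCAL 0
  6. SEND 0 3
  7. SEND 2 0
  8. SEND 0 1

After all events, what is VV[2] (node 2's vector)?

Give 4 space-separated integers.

Initial: VV[0]=[0, 0, 0, 0]
Initial: VV[1]=[0, 0, 0, 0]
Initial: VV[2]=[0, 0, 0, 0]
Initial: VV[3]=[0, 0, 0, 0]
Event 1: LOCAL 1: VV[1][1]++ -> VV[1]=[0, 1, 0, 0]
Event 2: SEND 0->2: VV[0][0]++ -> VV[0]=[1, 0, 0, 0], msg_vec=[1, 0, 0, 0]; VV[2]=max(VV[2],msg_vec) then VV[2][2]++ -> VV[2]=[1, 0, 1, 0]
Event 3: SEND 0->2: VV[0][0]++ -> VV[0]=[2, 0, 0, 0], msg_vec=[2, 0, 0, 0]; VV[2]=max(VV[2],msg_vec) then VV[2][2]++ -> VV[2]=[2, 0, 2, 0]
Event 4: SEND 3->2: VV[3][3]++ -> VV[3]=[0, 0, 0, 1], msg_vec=[0, 0, 0, 1]; VV[2]=max(VV[2],msg_vec) then VV[2][2]++ -> VV[2]=[2, 0, 3, 1]
Event 5: LOCAL 0: VV[0][0]++ -> VV[0]=[3, 0, 0, 0]
Event 6: SEND 0->3: VV[0][0]++ -> VV[0]=[4, 0, 0, 0], msg_vec=[4, 0, 0, 0]; VV[3]=max(VV[3],msg_vec) then VV[3][3]++ -> VV[3]=[4, 0, 0, 2]
Event 7: SEND 2->0: VV[2][2]++ -> VV[2]=[2, 0, 4, 1], msg_vec=[2, 0, 4, 1]; VV[0]=max(VV[0],msg_vec) then VV[0][0]++ -> VV[0]=[5, 0, 4, 1]
Event 8: SEND 0->1: VV[0][0]++ -> VV[0]=[6, 0, 4, 1], msg_vec=[6, 0, 4, 1]; VV[1]=max(VV[1],msg_vec) then VV[1][1]++ -> VV[1]=[6, 2, 4, 1]
Final vectors: VV[0]=[6, 0, 4, 1]; VV[1]=[6, 2, 4, 1]; VV[2]=[2, 0, 4, 1]; VV[3]=[4, 0, 0, 2]

Answer: 2 0 4 1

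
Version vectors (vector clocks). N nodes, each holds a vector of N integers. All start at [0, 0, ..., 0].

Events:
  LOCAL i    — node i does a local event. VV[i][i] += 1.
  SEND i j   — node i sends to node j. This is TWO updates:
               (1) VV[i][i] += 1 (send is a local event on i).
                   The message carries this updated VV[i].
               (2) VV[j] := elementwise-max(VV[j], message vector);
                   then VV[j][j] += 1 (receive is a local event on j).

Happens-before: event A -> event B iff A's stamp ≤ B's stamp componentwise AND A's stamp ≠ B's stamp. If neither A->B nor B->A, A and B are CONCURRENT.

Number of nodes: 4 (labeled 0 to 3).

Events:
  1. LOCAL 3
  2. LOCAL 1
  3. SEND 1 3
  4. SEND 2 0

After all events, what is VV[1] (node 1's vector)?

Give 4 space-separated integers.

Answer: 0 2 0 0

Derivation:
Initial: VV[0]=[0, 0, 0, 0]
Initial: VV[1]=[0, 0, 0, 0]
Initial: VV[2]=[0, 0, 0, 0]
Initial: VV[3]=[0, 0, 0, 0]
Event 1: LOCAL 3: VV[3][3]++ -> VV[3]=[0, 0, 0, 1]
Event 2: LOCAL 1: VV[1][1]++ -> VV[1]=[0, 1, 0, 0]
Event 3: SEND 1->3: VV[1][1]++ -> VV[1]=[0, 2, 0, 0], msg_vec=[0, 2, 0, 0]; VV[3]=max(VV[3],msg_vec) then VV[3][3]++ -> VV[3]=[0, 2, 0, 2]
Event 4: SEND 2->0: VV[2][2]++ -> VV[2]=[0, 0, 1, 0], msg_vec=[0, 0, 1, 0]; VV[0]=max(VV[0],msg_vec) then VV[0][0]++ -> VV[0]=[1, 0, 1, 0]
Final vectors: VV[0]=[1, 0, 1, 0]; VV[1]=[0, 2, 0, 0]; VV[2]=[0, 0, 1, 0]; VV[3]=[0, 2, 0, 2]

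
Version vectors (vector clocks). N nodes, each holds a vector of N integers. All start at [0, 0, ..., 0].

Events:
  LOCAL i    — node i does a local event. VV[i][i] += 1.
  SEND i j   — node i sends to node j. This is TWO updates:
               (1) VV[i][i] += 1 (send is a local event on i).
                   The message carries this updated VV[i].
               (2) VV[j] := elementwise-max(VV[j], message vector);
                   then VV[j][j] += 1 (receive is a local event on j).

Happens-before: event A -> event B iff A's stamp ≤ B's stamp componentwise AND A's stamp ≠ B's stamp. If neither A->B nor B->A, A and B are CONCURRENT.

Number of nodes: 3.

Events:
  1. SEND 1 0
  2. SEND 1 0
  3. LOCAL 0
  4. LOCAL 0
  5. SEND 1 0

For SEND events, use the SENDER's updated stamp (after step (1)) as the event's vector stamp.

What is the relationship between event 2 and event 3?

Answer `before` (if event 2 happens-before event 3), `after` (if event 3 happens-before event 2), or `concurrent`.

Initial: VV[0]=[0, 0, 0]
Initial: VV[1]=[0, 0, 0]
Initial: VV[2]=[0, 0, 0]
Event 1: SEND 1->0: VV[1][1]++ -> VV[1]=[0, 1, 0], msg_vec=[0, 1, 0]; VV[0]=max(VV[0],msg_vec) then VV[0][0]++ -> VV[0]=[1, 1, 0]
Event 2: SEND 1->0: VV[1][1]++ -> VV[1]=[0, 2, 0], msg_vec=[0, 2, 0]; VV[0]=max(VV[0],msg_vec) then VV[0][0]++ -> VV[0]=[2, 2, 0]
Event 3: LOCAL 0: VV[0][0]++ -> VV[0]=[3, 2, 0]
Event 4: LOCAL 0: VV[0][0]++ -> VV[0]=[4, 2, 0]
Event 5: SEND 1->0: VV[1][1]++ -> VV[1]=[0, 3, 0], msg_vec=[0, 3, 0]; VV[0]=max(VV[0],msg_vec) then VV[0][0]++ -> VV[0]=[5, 3, 0]
Event 2 stamp: [0, 2, 0]
Event 3 stamp: [3, 2, 0]
[0, 2, 0] <= [3, 2, 0]? True
[3, 2, 0] <= [0, 2, 0]? False
Relation: before

Answer: before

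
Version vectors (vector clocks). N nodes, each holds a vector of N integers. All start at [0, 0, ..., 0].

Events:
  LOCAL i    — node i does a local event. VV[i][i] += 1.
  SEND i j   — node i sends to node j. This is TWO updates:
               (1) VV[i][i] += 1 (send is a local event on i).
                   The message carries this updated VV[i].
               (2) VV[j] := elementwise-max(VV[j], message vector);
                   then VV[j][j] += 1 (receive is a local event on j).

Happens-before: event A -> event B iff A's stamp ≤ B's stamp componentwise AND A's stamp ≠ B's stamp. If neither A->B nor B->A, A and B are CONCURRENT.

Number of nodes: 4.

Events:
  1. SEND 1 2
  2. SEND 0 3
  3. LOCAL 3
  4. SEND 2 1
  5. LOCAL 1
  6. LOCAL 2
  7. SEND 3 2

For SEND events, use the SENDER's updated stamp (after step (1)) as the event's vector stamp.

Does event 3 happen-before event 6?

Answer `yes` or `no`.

Initial: VV[0]=[0, 0, 0, 0]
Initial: VV[1]=[0, 0, 0, 0]
Initial: VV[2]=[0, 0, 0, 0]
Initial: VV[3]=[0, 0, 0, 0]
Event 1: SEND 1->2: VV[1][1]++ -> VV[1]=[0, 1, 0, 0], msg_vec=[0, 1, 0, 0]; VV[2]=max(VV[2],msg_vec) then VV[2][2]++ -> VV[2]=[0, 1, 1, 0]
Event 2: SEND 0->3: VV[0][0]++ -> VV[0]=[1, 0, 0, 0], msg_vec=[1, 0, 0, 0]; VV[3]=max(VV[3],msg_vec) then VV[3][3]++ -> VV[3]=[1, 0, 0, 1]
Event 3: LOCAL 3: VV[3][3]++ -> VV[3]=[1, 0, 0, 2]
Event 4: SEND 2->1: VV[2][2]++ -> VV[2]=[0, 1, 2, 0], msg_vec=[0, 1, 2, 0]; VV[1]=max(VV[1],msg_vec) then VV[1][1]++ -> VV[1]=[0, 2, 2, 0]
Event 5: LOCAL 1: VV[1][1]++ -> VV[1]=[0, 3, 2, 0]
Event 6: LOCAL 2: VV[2][2]++ -> VV[2]=[0, 1, 3, 0]
Event 7: SEND 3->2: VV[3][3]++ -> VV[3]=[1, 0, 0, 3], msg_vec=[1, 0, 0, 3]; VV[2]=max(VV[2],msg_vec) then VV[2][2]++ -> VV[2]=[1, 1, 4, 3]
Event 3 stamp: [1, 0, 0, 2]
Event 6 stamp: [0, 1, 3, 0]
[1, 0, 0, 2] <= [0, 1, 3, 0]? False. Equal? False. Happens-before: False

Answer: no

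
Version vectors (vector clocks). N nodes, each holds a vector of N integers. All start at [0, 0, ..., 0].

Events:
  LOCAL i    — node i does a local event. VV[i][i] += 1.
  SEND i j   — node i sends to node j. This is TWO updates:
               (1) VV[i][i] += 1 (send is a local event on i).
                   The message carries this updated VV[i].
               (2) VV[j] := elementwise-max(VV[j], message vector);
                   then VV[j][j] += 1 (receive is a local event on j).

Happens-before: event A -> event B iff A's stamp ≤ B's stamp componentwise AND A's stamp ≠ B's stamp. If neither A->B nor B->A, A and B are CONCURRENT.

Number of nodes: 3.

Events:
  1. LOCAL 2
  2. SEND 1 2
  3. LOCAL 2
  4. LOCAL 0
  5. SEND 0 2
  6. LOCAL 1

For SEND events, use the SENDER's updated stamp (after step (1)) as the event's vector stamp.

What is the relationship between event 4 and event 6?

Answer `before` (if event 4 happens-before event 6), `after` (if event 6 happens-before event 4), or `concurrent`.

Initial: VV[0]=[0, 0, 0]
Initial: VV[1]=[0, 0, 0]
Initial: VV[2]=[0, 0, 0]
Event 1: LOCAL 2: VV[2][2]++ -> VV[2]=[0, 0, 1]
Event 2: SEND 1->2: VV[1][1]++ -> VV[1]=[0, 1, 0], msg_vec=[0, 1, 0]; VV[2]=max(VV[2],msg_vec) then VV[2][2]++ -> VV[2]=[0, 1, 2]
Event 3: LOCAL 2: VV[2][2]++ -> VV[2]=[0, 1, 3]
Event 4: LOCAL 0: VV[0][0]++ -> VV[0]=[1, 0, 0]
Event 5: SEND 0->2: VV[0][0]++ -> VV[0]=[2, 0, 0], msg_vec=[2, 0, 0]; VV[2]=max(VV[2],msg_vec) then VV[2][2]++ -> VV[2]=[2, 1, 4]
Event 6: LOCAL 1: VV[1][1]++ -> VV[1]=[0, 2, 0]
Event 4 stamp: [1, 0, 0]
Event 6 stamp: [0, 2, 0]
[1, 0, 0] <= [0, 2, 0]? False
[0, 2, 0] <= [1, 0, 0]? False
Relation: concurrent

Answer: concurrent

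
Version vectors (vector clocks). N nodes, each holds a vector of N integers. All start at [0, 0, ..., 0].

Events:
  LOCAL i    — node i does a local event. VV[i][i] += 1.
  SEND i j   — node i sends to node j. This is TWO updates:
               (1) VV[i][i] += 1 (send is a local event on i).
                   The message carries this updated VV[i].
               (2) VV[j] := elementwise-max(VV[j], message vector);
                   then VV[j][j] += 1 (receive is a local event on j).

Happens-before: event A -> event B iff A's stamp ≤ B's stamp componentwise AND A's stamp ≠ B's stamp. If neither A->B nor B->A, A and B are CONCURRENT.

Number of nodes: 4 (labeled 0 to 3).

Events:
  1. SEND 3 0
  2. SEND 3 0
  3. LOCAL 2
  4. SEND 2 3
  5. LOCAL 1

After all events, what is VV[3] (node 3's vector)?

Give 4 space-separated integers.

Initial: VV[0]=[0, 0, 0, 0]
Initial: VV[1]=[0, 0, 0, 0]
Initial: VV[2]=[0, 0, 0, 0]
Initial: VV[3]=[0, 0, 0, 0]
Event 1: SEND 3->0: VV[3][3]++ -> VV[3]=[0, 0, 0, 1], msg_vec=[0, 0, 0, 1]; VV[0]=max(VV[0],msg_vec) then VV[0][0]++ -> VV[0]=[1, 0, 0, 1]
Event 2: SEND 3->0: VV[3][3]++ -> VV[3]=[0, 0, 0, 2], msg_vec=[0, 0, 0, 2]; VV[0]=max(VV[0],msg_vec) then VV[0][0]++ -> VV[0]=[2, 0, 0, 2]
Event 3: LOCAL 2: VV[2][2]++ -> VV[2]=[0, 0, 1, 0]
Event 4: SEND 2->3: VV[2][2]++ -> VV[2]=[0, 0, 2, 0], msg_vec=[0, 0, 2, 0]; VV[3]=max(VV[3],msg_vec) then VV[3][3]++ -> VV[3]=[0, 0, 2, 3]
Event 5: LOCAL 1: VV[1][1]++ -> VV[1]=[0, 1, 0, 0]
Final vectors: VV[0]=[2, 0, 0, 2]; VV[1]=[0, 1, 0, 0]; VV[2]=[0, 0, 2, 0]; VV[3]=[0, 0, 2, 3]

Answer: 0 0 2 3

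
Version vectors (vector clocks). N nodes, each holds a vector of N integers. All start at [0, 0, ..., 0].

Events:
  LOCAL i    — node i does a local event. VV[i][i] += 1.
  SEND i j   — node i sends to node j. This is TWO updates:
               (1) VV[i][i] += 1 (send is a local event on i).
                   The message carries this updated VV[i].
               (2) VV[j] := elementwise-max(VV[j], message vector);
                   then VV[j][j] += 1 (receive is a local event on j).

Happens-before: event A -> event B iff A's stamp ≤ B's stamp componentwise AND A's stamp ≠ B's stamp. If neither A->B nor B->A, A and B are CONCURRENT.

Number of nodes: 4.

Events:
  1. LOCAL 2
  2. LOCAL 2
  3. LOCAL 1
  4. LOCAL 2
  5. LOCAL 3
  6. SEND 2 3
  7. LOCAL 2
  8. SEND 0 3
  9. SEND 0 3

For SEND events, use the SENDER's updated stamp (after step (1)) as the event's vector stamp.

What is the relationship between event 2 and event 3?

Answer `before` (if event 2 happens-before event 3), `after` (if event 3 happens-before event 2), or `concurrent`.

Answer: concurrent

Derivation:
Initial: VV[0]=[0, 0, 0, 0]
Initial: VV[1]=[0, 0, 0, 0]
Initial: VV[2]=[0, 0, 0, 0]
Initial: VV[3]=[0, 0, 0, 0]
Event 1: LOCAL 2: VV[2][2]++ -> VV[2]=[0, 0, 1, 0]
Event 2: LOCAL 2: VV[2][2]++ -> VV[2]=[0, 0, 2, 0]
Event 3: LOCAL 1: VV[1][1]++ -> VV[1]=[0, 1, 0, 0]
Event 4: LOCAL 2: VV[2][2]++ -> VV[2]=[0, 0, 3, 0]
Event 5: LOCAL 3: VV[3][3]++ -> VV[3]=[0, 0, 0, 1]
Event 6: SEND 2->3: VV[2][2]++ -> VV[2]=[0, 0, 4, 0], msg_vec=[0, 0, 4, 0]; VV[3]=max(VV[3],msg_vec) then VV[3][3]++ -> VV[3]=[0, 0, 4, 2]
Event 7: LOCAL 2: VV[2][2]++ -> VV[2]=[0, 0, 5, 0]
Event 8: SEND 0->3: VV[0][0]++ -> VV[0]=[1, 0, 0, 0], msg_vec=[1, 0, 0, 0]; VV[3]=max(VV[3],msg_vec) then VV[3][3]++ -> VV[3]=[1, 0, 4, 3]
Event 9: SEND 0->3: VV[0][0]++ -> VV[0]=[2, 0, 0, 0], msg_vec=[2, 0, 0, 0]; VV[3]=max(VV[3],msg_vec) then VV[3][3]++ -> VV[3]=[2, 0, 4, 4]
Event 2 stamp: [0, 0, 2, 0]
Event 3 stamp: [0, 1, 0, 0]
[0, 0, 2, 0] <= [0, 1, 0, 0]? False
[0, 1, 0, 0] <= [0, 0, 2, 0]? False
Relation: concurrent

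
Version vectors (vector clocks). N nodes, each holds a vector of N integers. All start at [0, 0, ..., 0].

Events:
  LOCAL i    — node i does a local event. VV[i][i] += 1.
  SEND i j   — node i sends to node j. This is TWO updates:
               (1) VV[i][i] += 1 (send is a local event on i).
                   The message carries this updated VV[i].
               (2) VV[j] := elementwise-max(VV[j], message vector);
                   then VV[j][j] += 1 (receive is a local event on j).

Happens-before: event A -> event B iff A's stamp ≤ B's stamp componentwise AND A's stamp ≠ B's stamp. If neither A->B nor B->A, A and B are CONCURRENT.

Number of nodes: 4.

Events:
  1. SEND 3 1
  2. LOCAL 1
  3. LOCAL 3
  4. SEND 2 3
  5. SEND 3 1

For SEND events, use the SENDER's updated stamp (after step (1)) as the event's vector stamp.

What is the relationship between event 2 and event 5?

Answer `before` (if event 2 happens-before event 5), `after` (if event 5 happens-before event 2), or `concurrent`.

Initial: VV[0]=[0, 0, 0, 0]
Initial: VV[1]=[0, 0, 0, 0]
Initial: VV[2]=[0, 0, 0, 0]
Initial: VV[3]=[0, 0, 0, 0]
Event 1: SEND 3->1: VV[3][3]++ -> VV[3]=[0, 0, 0, 1], msg_vec=[0, 0, 0, 1]; VV[1]=max(VV[1],msg_vec) then VV[1][1]++ -> VV[1]=[0, 1, 0, 1]
Event 2: LOCAL 1: VV[1][1]++ -> VV[1]=[0, 2, 0, 1]
Event 3: LOCAL 3: VV[3][3]++ -> VV[3]=[0, 0, 0, 2]
Event 4: SEND 2->3: VV[2][2]++ -> VV[2]=[0, 0, 1, 0], msg_vec=[0, 0, 1, 0]; VV[3]=max(VV[3],msg_vec) then VV[3][3]++ -> VV[3]=[0, 0, 1, 3]
Event 5: SEND 3->1: VV[3][3]++ -> VV[3]=[0, 0, 1, 4], msg_vec=[0, 0, 1, 4]; VV[1]=max(VV[1],msg_vec) then VV[1][1]++ -> VV[1]=[0, 3, 1, 4]
Event 2 stamp: [0, 2, 0, 1]
Event 5 stamp: [0, 0, 1, 4]
[0, 2, 0, 1] <= [0, 0, 1, 4]? False
[0, 0, 1, 4] <= [0, 2, 0, 1]? False
Relation: concurrent

Answer: concurrent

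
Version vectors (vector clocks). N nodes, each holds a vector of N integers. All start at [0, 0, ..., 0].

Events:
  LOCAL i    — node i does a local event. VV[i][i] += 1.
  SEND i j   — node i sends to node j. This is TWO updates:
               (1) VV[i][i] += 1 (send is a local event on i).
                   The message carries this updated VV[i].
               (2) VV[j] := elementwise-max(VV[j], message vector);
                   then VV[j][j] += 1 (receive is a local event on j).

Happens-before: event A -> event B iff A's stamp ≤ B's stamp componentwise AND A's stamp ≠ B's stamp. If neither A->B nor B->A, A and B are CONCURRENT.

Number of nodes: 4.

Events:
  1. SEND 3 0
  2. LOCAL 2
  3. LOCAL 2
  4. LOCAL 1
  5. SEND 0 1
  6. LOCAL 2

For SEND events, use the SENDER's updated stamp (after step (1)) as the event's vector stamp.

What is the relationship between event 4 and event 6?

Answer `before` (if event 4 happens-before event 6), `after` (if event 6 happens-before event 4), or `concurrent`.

Initial: VV[0]=[0, 0, 0, 0]
Initial: VV[1]=[0, 0, 0, 0]
Initial: VV[2]=[0, 0, 0, 0]
Initial: VV[3]=[0, 0, 0, 0]
Event 1: SEND 3->0: VV[3][3]++ -> VV[3]=[0, 0, 0, 1], msg_vec=[0, 0, 0, 1]; VV[0]=max(VV[0],msg_vec) then VV[0][0]++ -> VV[0]=[1, 0, 0, 1]
Event 2: LOCAL 2: VV[2][2]++ -> VV[2]=[0, 0, 1, 0]
Event 3: LOCAL 2: VV[2][2]++ -> VV[2]=[0, 0, 2, 0]
Event 4: LOCAL 1: VV[1][1]++ -> VV[1]=[0, 1, 0, 0]
Event 5: SEND 0->1: VV[0][0]++ -> VV[0]=[2, 0, 0, 1], msg_vec=[2, 0, 0, 1]; VV[1]=max(VV[1],msg_vec) then VV[1][1]++ -> VV[1]=[2, 2, 0, 1]
Event 6: LOCAL 2: VV[2][2]++ -> VV[2]=[0, 0, 3, 0]
Event 4 stamp: [0, 1, 0, 0]
Event 6 stamp: [0, 0, 3, 0]
[0, 1, 0, 0] <= [0, 0, 3, 0]? False
[0, 0, 3, 0] <= [0, 1, 0, 0]? False
Relation: concurrent

Answer: concurrent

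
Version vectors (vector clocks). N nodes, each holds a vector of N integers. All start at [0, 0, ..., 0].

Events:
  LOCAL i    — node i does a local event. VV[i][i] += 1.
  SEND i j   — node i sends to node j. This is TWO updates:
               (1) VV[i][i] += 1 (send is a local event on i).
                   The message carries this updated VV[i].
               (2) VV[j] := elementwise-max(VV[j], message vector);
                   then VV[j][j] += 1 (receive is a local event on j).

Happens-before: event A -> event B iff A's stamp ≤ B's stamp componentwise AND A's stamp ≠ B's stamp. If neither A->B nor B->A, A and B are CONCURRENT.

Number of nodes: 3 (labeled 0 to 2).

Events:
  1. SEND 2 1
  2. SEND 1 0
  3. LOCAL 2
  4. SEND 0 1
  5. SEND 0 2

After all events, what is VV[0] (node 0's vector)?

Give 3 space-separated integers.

Answer: 3 2 1

Derivation:
Initial: VV[0]=[0, 0, 0]
Initial: VV[1]=[0, 0, 0]
Initial: VV[2]=[0, 0, 0]
Event 1: SEND 2->1: VV[2][2]++ -> VV[2]=[0, 0, 1], msg_vec=[0, 0, 1]; VV[1]=max(VV[1],msg_vec) then VV[1][1]++ -> VV[1]=[0, 1, 1]
Event 2: SEND 1->0: VV[1][1]++ -> VV[1]=[0, 2, 1], msg_vec=[0, 2, 1]; VV[0]=max(VV[0],msg_vec) then VV[0][0]++ -> VV[0]=[1, 2, 1]
Event 3: LOCAL 2: VV[2][2]++ -> VV[2]=[0, 0, 2]
Event 4: SEND 0->1: VV[0][0]++ -> VV[0]=[2, 2, 1], msg_vec=[2, 2, 1]; VV[1]=max(VV[1],msg_vec) then VV[1][1]++ -> VV[1]=[2, 3, 1]
Event 5: SEND 0->2: VV[0][0]++ -> VV[0]=[3, 2, 1], msg_vec=[3, 2, 1]; VV[2]=max(VV[2],msg_vec) then VV[2][2]++ -> VV[2]=[3, 2, 3]
Final vectors: VV[0]=[3, 2, 1]; VV[1]=[2, 3, 1]; VV[2]=[3, 2, 3]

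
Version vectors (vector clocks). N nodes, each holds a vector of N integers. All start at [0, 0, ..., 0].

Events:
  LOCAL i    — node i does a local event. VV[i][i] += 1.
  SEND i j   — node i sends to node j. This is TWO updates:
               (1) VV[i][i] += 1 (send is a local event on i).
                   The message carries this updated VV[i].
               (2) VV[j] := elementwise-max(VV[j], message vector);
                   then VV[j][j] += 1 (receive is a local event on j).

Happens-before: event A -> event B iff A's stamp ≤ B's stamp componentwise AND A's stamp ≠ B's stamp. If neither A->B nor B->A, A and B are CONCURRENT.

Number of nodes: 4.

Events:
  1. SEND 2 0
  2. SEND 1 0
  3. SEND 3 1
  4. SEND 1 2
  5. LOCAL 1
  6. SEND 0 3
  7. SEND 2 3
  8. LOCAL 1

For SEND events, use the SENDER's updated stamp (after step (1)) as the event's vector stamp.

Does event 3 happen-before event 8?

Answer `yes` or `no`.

Initial: VV[0]=[0, 0, 0, 0]
Initial: VV[1]=[0, 0, 0, 0]
Initial: VV[2]=[0, 0, 0, 0]
Initial: VV[3]=[0, 0, 0, 0]
Event 1: SEND 2->0: VV[2][2]++ -> VV[2]=[0, 0, 1, 0], msg_vec=[0, 0, 1, 0]; VV[0]=max(VV[0],msg_vec) then VV[0][0]++ -> VV[0]=[1, 0, 1, 0]
Event 2: SEND 1->0: VV[1][1]++ -> VV[1]=[0, 1, 0, 0], msg_vec=[0, 1, 0, 0]; VV[0]=max(VV[0],msg_vec) then VV[0][0]++ -> VV[0]=[2, 1, 1, 0]
Event 3: SEND 3->1: VV[3][3]++ -> VV[3]=[0, 0, 0, 1], msg_vec=[0, 0, 0, 1]; VV[1]=max(VV[1],msg_vec) then VV[1][1]++ -> VV[1]=[0, 2, 0, 1]
Event 4: SEND 1->2: VV[1][1]++ -> VV[1]=[0, 3, 0, 1], msg_vec=[0, 3, 0, 1]; VV[2]=max(VV[2],msg_vec) then VV[2][2]++ -> VV[2]=[0, 3, 2, 1]
Event 5: LOCAL 1: VV[1][1]++ -> VV[1]=[0, 4, 0, 1]
Event 6: SEND 0->3: VV[0][0]++ -> VV[0]=[3, 1, 1, 0], msg_vec=[3, 1, 1, 0]; VV[3]=max(VV[3],msg_vec) then VV[3][3]++ -> VV[3]=[3, 1, 1, 2]
Event 7: SEND 2->3: VV[2][2]++ -> VV[2]=[0, 3, 3, 1], msg_vec=[0, 3, 3, 1]; VV[3]=max(VV[3],msg_vec) then VV[3][3]++ -> VV[3]=[3, 3, 3, 3]
Event 8: LOCAL 1: VV[1][1]++ -> VV[1]=[0, 5, 0, 1]
Event 3 stamp: [0, 0, 0, 1]
Event 8 stamp: [0, 5, 0, 1]
[0, 0, 0, 1] <= [0, 5, 0, 1]? True. Equal? False. Happens-before: True

Answer: yes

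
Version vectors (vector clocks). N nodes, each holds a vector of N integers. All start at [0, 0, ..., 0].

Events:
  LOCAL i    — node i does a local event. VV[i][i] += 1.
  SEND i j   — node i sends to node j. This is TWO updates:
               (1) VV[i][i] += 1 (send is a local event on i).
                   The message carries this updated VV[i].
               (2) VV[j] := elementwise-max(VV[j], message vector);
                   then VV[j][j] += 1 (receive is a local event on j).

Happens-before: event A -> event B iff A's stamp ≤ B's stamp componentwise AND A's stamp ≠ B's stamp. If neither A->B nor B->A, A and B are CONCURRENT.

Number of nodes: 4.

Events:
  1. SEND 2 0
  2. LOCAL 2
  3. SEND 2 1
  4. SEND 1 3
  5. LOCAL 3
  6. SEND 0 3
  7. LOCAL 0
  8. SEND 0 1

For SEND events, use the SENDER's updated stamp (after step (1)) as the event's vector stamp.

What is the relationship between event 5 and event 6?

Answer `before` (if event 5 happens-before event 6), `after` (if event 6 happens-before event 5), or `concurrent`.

Initial: VV[0]=[0, 0, 0, 0]
Initial: VV[1]=[0, 0, 0, 0]
Initial: VV[2]=[0, 0, 0, 0]
Initial: VV[3]=[0, 0, 0, 0]
Event 1: SEND 2->0: VV[2][2]++ -> VV[2]=[0, 0, 1, 0], msg_vec=[0, 0, 1, 0]; VV[0]=max(VV[0],msg_vec) then VV[0][0]++ -> VV[0]=[1, 0, 1, 0]
Event 2: LOCAL 2: VV[2][2]++ -> VV[2]=[0, 0, 2, 0]
Event 3: SEND 2->1: VV[2][2]++ -> VV[2]=[0, 0, 3, 0], msg_vec=[0, 0, 3, 0]; VV[1]=max(VV[1],msg_vec) then VV[1][1]++ -> VV[1]=[0, 1, 3, 0]
Event 4: SEND 1->3: VV[1][1]++ -> VV[1]=[0, 2, 3, 0], msg_vec=[0, 2, 3, 0]; VV[3]=max(VV[3],msg_vec) then VV[3][3]++ -> VV[3]=[0, 2, 3, 1]
Event 5: LOCAL 3: VV[3][3]++ -> VV[3]=[0, 2, 3, 2]
Event 6: SEND 0->3: VV[0][0]++ -> VV[0]=[2, 0, 1, 0], msg_vec=[2, 0, 1, 0]; VV[3]=max(VV[3],msg_vec) then VV[3][3]++ -> VV[3]=[2, 2, 3, 3]
Event 7: LOCAL 0: VV[0][0]++ -> VV[0]=[3, 0, 1, 0]
Event 8: SEND 0->1: VV[0][0]++ -> VV[0]=[4, 0, 1, 0], msg_vec=[4, 0, 1, 0]; VV[1]=max(VV[1],msg_vec) then VV[1][1]++ -> VV[1]=[4, 3, 3, 0]
Event 5 stamp: [0, 2, 3, 2]
Event 6 stamp: [2, 0, 1, 0]
[0, 2, 3, 2] <= [2, 0, 1, 0]? False
[2, 0, 1, 0] <= [0, 2, 3, 2]? False
Relation: concurrent

Answer: concurrent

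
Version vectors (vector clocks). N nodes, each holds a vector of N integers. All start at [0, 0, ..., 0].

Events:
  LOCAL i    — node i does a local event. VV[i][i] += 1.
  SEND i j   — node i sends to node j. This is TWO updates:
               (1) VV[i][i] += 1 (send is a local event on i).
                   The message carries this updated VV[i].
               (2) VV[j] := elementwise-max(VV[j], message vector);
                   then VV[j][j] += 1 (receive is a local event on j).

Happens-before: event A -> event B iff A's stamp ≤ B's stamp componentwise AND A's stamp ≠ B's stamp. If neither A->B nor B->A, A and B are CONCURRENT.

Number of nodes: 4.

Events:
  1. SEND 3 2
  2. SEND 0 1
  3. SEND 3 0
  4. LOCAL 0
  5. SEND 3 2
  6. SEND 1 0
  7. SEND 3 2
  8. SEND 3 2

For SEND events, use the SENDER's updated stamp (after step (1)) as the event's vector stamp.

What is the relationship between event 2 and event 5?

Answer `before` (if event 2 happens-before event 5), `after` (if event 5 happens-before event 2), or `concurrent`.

Initial: VV[0]=[0, 0, 0, 0]
Initial: VV[1]=[0, 0, 0, 0]
Initial: VV[2]=[0, 0, 0, 0]
Initial: VV[3]=[0, 0, 0, 0]
Event 1: SEND 3->2: VV[3][3]++ -> VV[3]=[0, 0, 0, 1], msg_vec=[0, 0, 0, 1]; VV[2]=max(VV[2],msg_vec) then VV[2][2]++ -> VV[2]=[0, 0, 1, 1]
Event 2: SEND 0->1: VV[0][0]++ -> VV[0]=[1, 0, 0, 0], msg_vec=[1, 0, 0, 0]; VV[1]=max(VV[1],msg_vec) then VV[1][1]++ -> VV[1]=[1, 1, 0, 0]
Event 3: SEND 3->0: VV[3][3]++ -> VV[3]=[0, 0, 0, 2], msg_vec=[0, 0, 0, 2]; VV[0]=max(VV[0],msg_vec) then VV[0][0]++ -> VV[0]=[2, 0, 0, 2]
Event 4: LOCAL 0: VV[0][0]++ -> VV[0]=[3, 0, 0, 2]
Event 5: SEND 3->2: VV[3][3]++ -> VV[3]=[0, 0, 0, 3], msg_vec=[0, 0, 0, 3]; VV[2]=max(VV[2],msg_vec) then VV[2][2]++ -> VV[2]=[0, 0, 2, 3]
Event 6: SEND 1->0: VV[1][1]++ -> VV[1]=[1, 2, 0, 0], msg_vec=[1, 2, 0, 0]; VV[0]=max(VV[0],msg_vec) then VV[0][0]++ -> VV[0]=[4, 2, 0, 2]
Event 7: SEND 3->2: VV[3][3]++ -> VV[3]=[0, 0, 0, 4], msg_vec=[0, 0, 0, 4]; VV[2]=max(VV[2],msg_vec) then VV[2][2]++ -> VV[2]=[0, 0, 3, 4]
Event 8: SEND 3->2: VV[3][3]++ -> VV[3]=[0, 0, 0, 5], msg_vec=[0, 0, 0, 5]; VV[2]=max(VV[2],msg_vec) then VV[2][2]++ -> VV[2]=[0, 0, 4, 5]
Event 2 stamp: [1, 0, 0, 0]
Event 5 stamp: [0, 0, 0, 3]
[1, 0, 0, 0] <= [0, 0, 0, 3]? False
[0, 0, 0, 3] <= [1, 0, 0, 0]? False
Relation: concurrent

Answer: concurrent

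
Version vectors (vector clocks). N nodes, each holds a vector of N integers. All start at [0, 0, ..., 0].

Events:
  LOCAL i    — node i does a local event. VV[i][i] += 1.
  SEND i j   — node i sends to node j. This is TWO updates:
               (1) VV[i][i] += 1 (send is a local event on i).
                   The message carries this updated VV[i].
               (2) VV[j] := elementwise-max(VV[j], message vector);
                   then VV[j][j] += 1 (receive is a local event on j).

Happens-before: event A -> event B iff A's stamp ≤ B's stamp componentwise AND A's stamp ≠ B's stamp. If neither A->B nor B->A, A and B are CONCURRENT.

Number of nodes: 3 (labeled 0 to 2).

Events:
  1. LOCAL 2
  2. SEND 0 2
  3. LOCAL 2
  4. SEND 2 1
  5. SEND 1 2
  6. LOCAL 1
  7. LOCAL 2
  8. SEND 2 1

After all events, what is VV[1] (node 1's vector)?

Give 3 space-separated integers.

Answer: 1 4 7

Derivation:
Initial: VV[0]=[0, 0, 0]
Initial: VV[1]=[0, 0, 0]
Initial: VV[2]=[0, 0, 0]
Event 1: LOCAL 2: VV[2][2]++ -> VV[2]=[0, 0, 1]
Event 2: SEND 0->2: VV[0][0]++ -> VV[0]=[1, 0, 0], msg_vec=[1, 0, 0]; VV[2]=max(VV[2],msg_vec) then VV[2][2]++ -> VV[2]=[1, 0, 2]
Event 3: LOCAL 2: VV[2][2]++ -> VV[2]=[1, 0, 3]
Event 4: SEND 2->1: VV[2][2]++ -> VV[2]=[1, 0, 4], msg_vec=[1, 0, 4]; VV[1]=max(VV[1],msg_vec) then VV[1][1]++ -> VV[1]=[1, 1, 4]
Event 5: SEND 1->2: VV[1][1]++ -> VV[1]=[1, 2, 4], msg_vec=[1, 2, 4]; VV[2]=max(VV[2],msg_vec) then VV[2][2]++ -> VV[2]=[1, 2, 5]
Event 6: LOCAL 1: VV[1][1]++ -> VV[1]=[1, 3, 4]
Event 7: LOCAL 2: VV[2][2]++ -> VV[2]=[1, 2, 6]
Event 8: SEND 2->1: VV[2][2]++ -> VV[2]=[1, 2, 7], msg_vec=[1, 2, 7]; VV[1]=max(VV[1],msg_vec) then VV[1][1]++ -> VV[1]=[1, 4, 7]
Final vectors: VV[0]=[1, 0, 0]; VV[1]=[1, 4, 7]; VV[2]=[1, 2, 7]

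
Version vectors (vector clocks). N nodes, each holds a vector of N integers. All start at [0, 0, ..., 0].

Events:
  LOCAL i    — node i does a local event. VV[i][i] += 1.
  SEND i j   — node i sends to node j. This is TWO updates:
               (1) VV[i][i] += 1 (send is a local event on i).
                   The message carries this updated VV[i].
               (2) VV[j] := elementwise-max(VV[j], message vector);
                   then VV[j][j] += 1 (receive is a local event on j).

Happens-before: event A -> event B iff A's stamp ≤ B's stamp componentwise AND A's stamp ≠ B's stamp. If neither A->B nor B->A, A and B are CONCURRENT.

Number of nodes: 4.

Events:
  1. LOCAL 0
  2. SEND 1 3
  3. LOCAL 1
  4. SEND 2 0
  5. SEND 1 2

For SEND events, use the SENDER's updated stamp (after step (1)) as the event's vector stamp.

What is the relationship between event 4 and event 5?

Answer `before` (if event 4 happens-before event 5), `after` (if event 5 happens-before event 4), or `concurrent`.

Initial: VV[0]=[0, 0, 0, 0]
Initial: VV[1]=[0, 0, 0, 0]
Initial: VV[2]=[0, 0, 0, 0]
Initial: VV[3]=[0, 0, 0, 0]
Event 1: LOCAL 0: VV[0][0]++ -> VV[0]=[1, 0, 0, 0]
Event 2: SEND 1->3: VV[1][1]++ -> VV[1]=[0, 1, 0, 0], msg_vec=[0, 1, 0, 0]; VV[3]=max(VV[3],msg_vec) then VV[3][3]++ -> VV[3]=[0, 1, 0, 1]
Event 3: LOCAL 1: VV[1][1]++ -> VV[1]=[0, 2, 0, 0]
Event 4: SEND 2->0: VV[2][2]++ -> VV[2]=[0, 0, 1, 0], msg_vec=[0, 0, 1, 0]; VV[0]=max(VV[0],msg_vec) then VV[0][0]++ -> VV[0]=[2, 0, 1, 0]
Event 5: SEND 1->2: VV[1][1]++ -> VV[1]=[0, 3, 0, 0], msg_vec=[0, 3, 0, 0]; VV[2]=max(VV[2],msg_vec) then VV[2][2]++ -> VV[2]=[0, 3, 2, 0]
Event 4 stamp: [0, 0, 1, 0]
Event 5 stamp: [0, 3, 0, 0]
[0, 0, 1, 0] <= [0, 3, 0, 0]? False
[0, 3, 0, 0] <= [0, 0, 1, 0]? False
Relation: concurrent

Answer: concurrent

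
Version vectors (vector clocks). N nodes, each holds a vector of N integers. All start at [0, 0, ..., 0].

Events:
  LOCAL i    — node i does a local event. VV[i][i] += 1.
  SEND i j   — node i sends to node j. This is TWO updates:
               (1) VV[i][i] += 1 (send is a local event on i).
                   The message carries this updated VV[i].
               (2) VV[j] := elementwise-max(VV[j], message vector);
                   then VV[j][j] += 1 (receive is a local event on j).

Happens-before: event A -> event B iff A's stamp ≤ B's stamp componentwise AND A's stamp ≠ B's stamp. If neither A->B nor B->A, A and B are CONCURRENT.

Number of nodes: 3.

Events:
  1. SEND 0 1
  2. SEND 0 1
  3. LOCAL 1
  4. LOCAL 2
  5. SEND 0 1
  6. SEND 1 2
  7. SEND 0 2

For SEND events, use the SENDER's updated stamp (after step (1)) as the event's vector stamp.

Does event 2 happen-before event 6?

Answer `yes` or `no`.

Answer: yes

Derivation:
Initial: VV[0]=[0, 0, 0]
Initial: VV[1]=[0, 0, 0]
Initial: VV[2]=[0, 0, 0]
Event 1: SEND 0->1: VV[0][0]++ -> VV[0]=[1, 0, 0], msg_vec=[1, 0, 0]; VV[1]=max(VV[1],msg_vec) then VV[1][1]++ -> VV[1]=[1, 1, 0]
Event 2: SEND 0->1: VV[0][0]++ -> VV[0]=[2, 0, 0], msg_vec=[2, 0, 0]; VV[1]=max(VV[1],msg_vec) then VV[1][1]++ -> VV[1]=[2, 2, 0]
Event 3: LOCAL 1: VV[1][1]++ -> VV[1]=[2, 3, 0]
Event 4: LOCAL 2: VV[2][2]++ -> VV[2]=[0, 0, 1]
Event 5: SEND 0->1: VV[0][0]++ -> VV[0]=[3, 0, 0], msg_vec=[3, 0, 0]; VV[1]=max(VV[1],msg_vec) then VV[1][1]++ -> VV[1]=[3, 4, 0]
Event 6: SEND 1->2: VV[1][1]++ -> VV[1]=[3, 5, 0], msg_vec=[3, 5, 0]; VV[2]=max(VV[2],msg_vec) then VV[2][2]++ -> VV[2]=[3, 5, 2]
Event 7: SEND 0->2: VV[0][0]++ -> VV[0]=[4, 0, 0], msg_vec=[4, 0, 0]; VV[2]=max(VV[2],msg_vec) then VV[2][2]++ -> VV[2]=[4, 5, 3]
Event 2 stamp: [2, 0, 0]
Event 6 stamp: [3, 5, 0]
[2, 0, 0] <= [3, 5, 0]? True. Equal? False. Happens-before: True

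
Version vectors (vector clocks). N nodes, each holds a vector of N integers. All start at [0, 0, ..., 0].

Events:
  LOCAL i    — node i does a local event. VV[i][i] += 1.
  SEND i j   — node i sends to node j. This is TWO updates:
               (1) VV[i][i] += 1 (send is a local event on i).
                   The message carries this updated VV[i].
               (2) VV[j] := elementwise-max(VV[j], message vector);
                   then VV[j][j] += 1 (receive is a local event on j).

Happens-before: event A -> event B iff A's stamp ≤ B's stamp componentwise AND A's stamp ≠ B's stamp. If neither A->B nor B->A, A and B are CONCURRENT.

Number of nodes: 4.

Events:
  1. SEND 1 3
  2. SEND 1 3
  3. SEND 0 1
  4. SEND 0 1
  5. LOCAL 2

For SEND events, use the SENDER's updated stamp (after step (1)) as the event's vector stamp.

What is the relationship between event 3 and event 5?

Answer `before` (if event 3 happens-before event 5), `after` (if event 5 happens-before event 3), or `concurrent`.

Initial: VV[0]=[0, 0, 0, 0]
Initial: VV[1]=[0, 0, 0, 0]
Initial: VV[2]=[0, 0, 0, 0]
Initial: VV[3]=[0, 0, 0, 0]
Event 1: SEND 1->3: VV[1][1]++ -> VV[1]=[0, 1, 0, 0], msg_vec=[0, 1, 0, 0]; VV[3]=max(VV[3],msg_vec) then VV[3][3]++ -> VV[3]=[0, 1, 0, 1]
Event 2: SEND 1->3: VV[1][1]++ -> VV[1]=[0, 2, 0, 0], msg_vec=[0, 2, 0, 0]; VV[3]=max(VV[3],msg_vec) then VV[3][3]++ -> VV[3]=[0, 2, 0, 2]
Event 3: SEND 0->1: VV[0][0]++ -> VV[0]=[1, 0, 0, 0], msg_vec=[1, 0, 0, 0]; VV[1]=max(VV[1],msg_vec) then VV[1][1]++ -> VV[1]=[1, 3, 0, 0]
Event 4: SEND 0->1: VV[0][0]++ -> VV[0]=[2, 0, 0, 0], msg_vec=[2, 0, 0, 0]; VV[1]=max(VV[1],msg_vec) then VV[1][1]++ -> VV[1]=[2, 4, 0, 0]
Event 5: LOCAL 2: VV[2][2]++ -> VV[2]=[0, 0, 1, 0]
Event 3 stamp: [1, 0, 0, 0]
Event 5 stamp: [0, 0, 1, 0]
[1, 0, 0, 0] <= [0, 0, 1, 0]? False
[0, 0, 1, 0] <= [1, 0, 0, 0]? False
Relation: concurrent

Answer: concurrent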